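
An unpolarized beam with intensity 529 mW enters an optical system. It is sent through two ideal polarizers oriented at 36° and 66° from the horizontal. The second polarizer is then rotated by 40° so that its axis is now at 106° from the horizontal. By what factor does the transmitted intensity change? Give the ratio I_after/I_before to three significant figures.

Before rotation:
Unpolarized light through the first polarizer → I₁ = ½ I₀, now polarized at 36°.
I₂ = I₁ cos²(66° − 36°) = 0.5 I₀ · cos²(30°) = 0.375 I₀.
After rotation:
Unpolarized light through the first polarizer → I₁ = ½ I₀, now polarized at 36°.
I₂ = I₁ cos²(106° − 36°) = 0.5 I₀ · cos²(70°) = 0.05849 I₀.
Ratio = 0.05849 / 0.375 = 0.156.

I_new/I_old ≈ 0.156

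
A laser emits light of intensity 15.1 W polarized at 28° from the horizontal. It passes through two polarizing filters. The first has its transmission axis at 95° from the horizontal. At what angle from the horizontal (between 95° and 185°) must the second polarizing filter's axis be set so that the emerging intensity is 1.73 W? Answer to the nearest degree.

I₁ = I₀ cos²(95° − 28°) = I₀ cos²(67°) = 0.1527 I₀.
Target fraction: 1.73 / 15.1 W = 0.1146 of I₀.
Need I₂/I₀ = 0.1146, so cos²(θ − 95°) = 0.1146 / 0.1527 = 0.7504.
θ − 95° = arccos(√0.7504) = 30.0°, giving θ ≈ 95 + 30.0 = 125.0°.

θ ≈ 125°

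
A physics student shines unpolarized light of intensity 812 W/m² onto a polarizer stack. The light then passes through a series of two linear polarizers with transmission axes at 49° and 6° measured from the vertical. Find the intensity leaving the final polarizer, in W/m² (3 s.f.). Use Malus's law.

I ≈ 217 W/m²

Unpolarized light through the first polarizer → I₁ = 812 W/m²/2 = 406 W/m², polarized at 49°.
I₂ = I₁ · cos²(43°) = 406 · 0.5349 = 217.2 W/m².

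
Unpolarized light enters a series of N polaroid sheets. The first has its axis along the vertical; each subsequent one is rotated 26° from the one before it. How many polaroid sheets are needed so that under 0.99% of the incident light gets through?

First polarizer halves the unpolarized light: factor 1/2.
Each further stage multiplies by cos²(26°) = 0.8078.
After N polarizers: T = 0.5·0.8078^(N−1). Require T < 0.0099 ⇒ N−1 > ln(0.0099/0.5)/ln(0.8078) = 18.38, so N−1 ≥ 19 and N = 20.
Check: N=20 gives T = 0.008671 < 0.0099; N=19 gives T = 0.01073.

N = 20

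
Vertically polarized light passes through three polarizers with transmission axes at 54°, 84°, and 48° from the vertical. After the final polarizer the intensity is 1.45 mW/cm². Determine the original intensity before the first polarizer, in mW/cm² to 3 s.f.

I₀ ≈ 8.55 mW/cm²

I₁ = I₀ cos²(54° − 0°) = I₀ cos²(54°) = 0.3455 I₀.
I₂ = I₁ cos²(84° − 54°) = 0.3455 I₀ · cos²(30°) = 0.2591 I₀.
I₃ = I₂ cos²(48° − 84°) = 0.2591 I₀ · cos²(36°) = 0.1696 I₀.
So 1.45 mW/cm² = 0.1696 I₀, giving I₀ = 1.45/0.1696 = 8.55 mW/cm².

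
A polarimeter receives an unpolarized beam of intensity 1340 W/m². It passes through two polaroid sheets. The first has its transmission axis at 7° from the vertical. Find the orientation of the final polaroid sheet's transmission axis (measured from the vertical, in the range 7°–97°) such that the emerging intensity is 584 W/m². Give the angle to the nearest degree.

Unpolarized light through the first polarizer → I₁ = ½ I₀, now polarized at 7°.
Target fraction: 584 / 1340 W/m² = 0.4358 of I₀.
Need I₂/I₀ = 0.4358, so cos²(θ − 7°) = 0.4358 / 0.5 = 0.8716.
θ − 7° = arccos(√0.8716) = 21.0°, giving θ ≈ 7 + 21.0 = 28.0°.

θ ≈ 28°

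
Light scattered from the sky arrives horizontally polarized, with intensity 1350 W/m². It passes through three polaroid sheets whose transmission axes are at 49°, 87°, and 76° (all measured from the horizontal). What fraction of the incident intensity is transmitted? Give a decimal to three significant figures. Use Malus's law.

I/I₀ ≈ 0.258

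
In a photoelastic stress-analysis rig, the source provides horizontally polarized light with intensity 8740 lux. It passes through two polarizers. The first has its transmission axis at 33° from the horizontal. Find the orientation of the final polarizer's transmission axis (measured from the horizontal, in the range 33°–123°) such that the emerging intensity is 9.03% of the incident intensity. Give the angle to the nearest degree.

I₁ = I₀ cos²(33° − 0°) = I₀ cos²(33°) = 0.7034 I₀.
Need I₂/I₀ = 0.0903, so cos²(θ − 33°) = 0.0903 / 0.7034 = 0.1284.
θ − 33° = arccos(√0.1284) = 69.0°, giving θ ≈ 33 + 69.0 = 102.0°.

θ ≈ 102°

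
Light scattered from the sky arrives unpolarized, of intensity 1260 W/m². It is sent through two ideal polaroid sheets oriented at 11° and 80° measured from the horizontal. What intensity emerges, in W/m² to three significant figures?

I ≈ 80.9 W/m²

Unpolarized light through the first polarizer → I₁ = 1260 W/m²/2 = 630 W/m², polarized at 11°.
I₂ = I₁ · cos²(69°) = 630 · 0.1284 = 80.91 W/m².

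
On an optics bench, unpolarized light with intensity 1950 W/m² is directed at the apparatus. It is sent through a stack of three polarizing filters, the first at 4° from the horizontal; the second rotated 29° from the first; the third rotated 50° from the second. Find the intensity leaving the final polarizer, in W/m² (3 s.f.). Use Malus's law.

I ≈ 308 W/m²

Unpolarized light through the first polarizer → I₁ = 1950 W/m²/2 = 975 W/m², polarized at 4°.
I₂ = I₁ · cos²(29°) = 975 · 0.765 = 745.8 W/m².
I₃ = I₂ · cos²(50°) = 745.8 · 0.4132 = 308.2 W/m².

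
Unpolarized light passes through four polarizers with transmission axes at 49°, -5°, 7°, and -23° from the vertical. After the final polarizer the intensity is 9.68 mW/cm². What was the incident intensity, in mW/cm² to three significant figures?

I₀ ≈ 78.1 mW/cm²

Unpolarized light through the first polarizer → I₁ = ½ I₀, now polarized at 49°.
I₂ = I₁ cos²(-5° − 49°) = 0.5 I₀ · cos²(54°) = 0.1727 I₀.
I₃ = I₂ cos²(7° + 5°) = 0.1727 I₀ · cos²(12°) = 0.1653 I₀.
I₄ = I₃ cos²(-23° − 7°) = 0.1653 I₀ · cos²(30°) = 0.124 I₀.
So 9.68 mW/cm² = 0.124 I₀, giving I₀ = 9.68/0.124 = 78.09 mW/cm².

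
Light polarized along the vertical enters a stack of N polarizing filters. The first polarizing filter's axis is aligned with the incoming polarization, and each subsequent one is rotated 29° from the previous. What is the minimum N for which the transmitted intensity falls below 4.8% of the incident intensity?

First polarizer is aligned with the polarization: full transmission.
Each further stage multiplies by cos²(29°) = 0.765.
After N polarizers: T = 0.765^(N−1). Require T < 0.048 ⇒ N−1 > ln(0.048)/ln(0.765) = 11.33, so N−1 ≥ 12 and N = 13.
Check: N=13 gives T = 0.04015 < 0.048; N=12 gives T = 0.05248.

N = 13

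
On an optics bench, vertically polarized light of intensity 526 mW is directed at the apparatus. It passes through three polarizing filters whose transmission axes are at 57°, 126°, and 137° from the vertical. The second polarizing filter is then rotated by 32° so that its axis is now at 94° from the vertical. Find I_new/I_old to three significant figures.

I_new/I_old ≈ 2.76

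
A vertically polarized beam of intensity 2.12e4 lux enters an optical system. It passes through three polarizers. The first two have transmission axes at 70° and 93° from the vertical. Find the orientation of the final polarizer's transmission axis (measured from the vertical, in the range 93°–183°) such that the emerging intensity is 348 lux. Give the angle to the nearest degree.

θ ≈ 159°

I₁ = I₀ cos²(70° − 0°) = I₀ cos²(70°) = 0.117 I₀.
I₂ = I₁ cos²(93° − 70°) = 0.117 I₀ · cos²(23°) = 0.09912 I₀.
Target fraction: 348 / 2.12e4 lux = 0.01642 of I₀.
Need I₃/I₀ = 0.01642, so cos²(θ − 93°) = 0.01642 / 0.09912 = 0.1656.
θ − 93° = arccos(√0.1656) = 66.0°, giving θ ≈ 93 + 66.0 = 159.0°.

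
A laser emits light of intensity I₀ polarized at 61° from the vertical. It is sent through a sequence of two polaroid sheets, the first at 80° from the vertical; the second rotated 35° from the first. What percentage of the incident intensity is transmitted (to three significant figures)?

I₁ = I₀ cos²(80° − 61°) = I₀ cos²(19°) = 0.894 I₀.
I₂ = I₁ cos²(35°) = 0.894 · 0.671 I₀ = 0.5999 I₀.
That is 59.99% of the incident intensity.

≈ 60.0%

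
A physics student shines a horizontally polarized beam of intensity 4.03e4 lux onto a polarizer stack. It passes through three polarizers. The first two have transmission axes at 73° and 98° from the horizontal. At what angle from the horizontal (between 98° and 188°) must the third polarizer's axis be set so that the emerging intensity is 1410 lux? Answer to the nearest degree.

θ ≈ 143°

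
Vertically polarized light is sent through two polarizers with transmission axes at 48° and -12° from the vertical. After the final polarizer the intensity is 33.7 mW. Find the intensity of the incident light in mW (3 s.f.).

By Malus's law, I₁ = I₀ cos²(48° − 0°) = I₀ cos²(48°) = 0.4477 I₀.
I₂ = I₁ cos²(-12° − 48°) = 0.4477 I₀ · cos²(60°) = 0.1119 I₀.
So 33.7 mW = 0.1119 I₀, giving I₀ = 33.7/0.1119 = 301.1 mW.

I₀ ≈ 301 mW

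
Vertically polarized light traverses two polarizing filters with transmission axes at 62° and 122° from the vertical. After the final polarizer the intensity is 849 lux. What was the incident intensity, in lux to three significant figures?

I₀ ≈ 1.54e4 lux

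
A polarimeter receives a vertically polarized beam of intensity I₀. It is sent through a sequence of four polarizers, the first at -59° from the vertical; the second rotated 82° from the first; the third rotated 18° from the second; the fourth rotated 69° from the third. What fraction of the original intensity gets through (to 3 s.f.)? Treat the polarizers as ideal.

≈ 0.000597 I₀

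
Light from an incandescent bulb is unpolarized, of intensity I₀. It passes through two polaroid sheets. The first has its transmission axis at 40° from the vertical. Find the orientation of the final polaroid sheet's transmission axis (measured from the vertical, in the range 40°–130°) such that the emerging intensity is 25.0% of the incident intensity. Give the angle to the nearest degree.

θ ≈ 85°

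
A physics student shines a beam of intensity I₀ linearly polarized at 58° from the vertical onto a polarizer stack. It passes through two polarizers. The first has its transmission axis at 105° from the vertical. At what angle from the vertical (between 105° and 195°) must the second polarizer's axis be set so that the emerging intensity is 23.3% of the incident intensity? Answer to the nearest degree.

θ ≈ 150°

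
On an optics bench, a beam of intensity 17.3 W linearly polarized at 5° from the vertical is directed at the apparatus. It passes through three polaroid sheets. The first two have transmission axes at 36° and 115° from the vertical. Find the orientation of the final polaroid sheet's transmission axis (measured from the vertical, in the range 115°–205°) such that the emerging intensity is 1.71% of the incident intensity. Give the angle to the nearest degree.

I₁ = I₀ cos²(36° − 5°) = I₀ cos²(31°) = 0.7347 I₀.
I₂ = I₁ cos²(115° − 36°) = 0.7347 I₀ · cos²(79°) = 0.02675 I₀.
Need I₃/I₀ = 0.0171, so cos²(θ − 115°) = 0.0171 / 0.02675 = 0.6392.
θ − 115° = arccos(√0.6392) = 36.9°, giving θ ≈ 115 + 36.9 = 151.9°.

θ ≈ 152°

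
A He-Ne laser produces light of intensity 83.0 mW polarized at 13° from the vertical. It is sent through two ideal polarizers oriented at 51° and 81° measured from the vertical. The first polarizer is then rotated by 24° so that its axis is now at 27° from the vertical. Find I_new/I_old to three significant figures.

I_new/I_old ≈ 0.698

Before rotation:
By Malus's law, I₁ = I₀ cos²(51° − 13°) = I₀ cos²(38°) = 0.621 I₀.
I₂ = I₁ cos²(81° − 51°) = 0.621 I₀ · cos²(30°) = 0.4657 I₀.
After rotation:
I₁ = I₀ cos²(27° − 13°) = I₀ cos²(14°) = 0.9415 I₀.
I₂ = I₁ cos²(81° − 27°) = 0.9415 I₀ · cos²(54°) = 0.3253 I₀.
Ratio = 0.3253 / 0.4657 = 0.6984.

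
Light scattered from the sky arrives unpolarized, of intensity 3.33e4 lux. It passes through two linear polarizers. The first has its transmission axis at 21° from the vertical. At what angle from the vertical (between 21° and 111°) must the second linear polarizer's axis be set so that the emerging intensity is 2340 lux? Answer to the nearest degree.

θ ≈ 89°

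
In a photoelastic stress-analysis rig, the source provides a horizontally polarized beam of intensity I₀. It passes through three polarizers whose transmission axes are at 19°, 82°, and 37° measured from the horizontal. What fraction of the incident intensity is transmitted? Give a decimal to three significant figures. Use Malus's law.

≈ 0.0921 I₀

By Malus's law, I₁ = I₀ cos²(19° − 0°) = I₀ cos²(19°) = 0.894 I₀.
I₂ = I₁ cos²(82° − 19°) = 0.894 I₀ · cos²(63°) = 0.1843 I₀.
I₃ = I₂ cos²(37° − 82°) = 0.1843 I₀ · cos²(45°) = 0.09213 I₀.
Transmitted fraction = 0.09213.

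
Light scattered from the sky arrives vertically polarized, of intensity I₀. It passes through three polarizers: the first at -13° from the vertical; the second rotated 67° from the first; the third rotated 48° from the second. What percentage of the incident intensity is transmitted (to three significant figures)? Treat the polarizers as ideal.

I₁ = I₀ cos²(-13° − 0°) = I₀ cos²(13°) = 0.9494 I₀.
I₂ = I₁ cos²(67°) = 0.9494 · 0.1527 I₀ = 0.1449 I₀.
I₃ = I₂ cos²(48°) = 0.1449 · 0.4477 I₀ = 0.0649 I₀.
That is 6.49% of the incident intensity.

≈ 6.49%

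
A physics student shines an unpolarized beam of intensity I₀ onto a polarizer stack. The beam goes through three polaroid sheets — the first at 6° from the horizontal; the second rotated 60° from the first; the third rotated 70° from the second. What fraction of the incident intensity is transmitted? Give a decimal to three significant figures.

≈ 0.0146 I₀

Unpolarized light through the first polarizer → I₁ = ½ I₀, now polarized at 6°.
I₂ = I₁ cos²(60°) = 0.5 · 0.25 I₀ = 0.125 I₀.
I₃ = I₂ cos²(70°) = 0.125 · 0.117 I₀ = 0.01462 I₀.
Transmitted fraction = 0.01462.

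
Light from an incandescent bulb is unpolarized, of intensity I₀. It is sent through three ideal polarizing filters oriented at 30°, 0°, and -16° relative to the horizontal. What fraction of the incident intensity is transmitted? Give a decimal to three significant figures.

≈ 0.347 I₀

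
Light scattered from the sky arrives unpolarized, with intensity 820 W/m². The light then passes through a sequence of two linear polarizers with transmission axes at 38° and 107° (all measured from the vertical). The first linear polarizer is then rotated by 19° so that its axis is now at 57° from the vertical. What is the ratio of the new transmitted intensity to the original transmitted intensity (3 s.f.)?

I_new/I_old ≈ 3.22

Before rotation:
Unpolarized light through the first polarizer → I₁ = ½ I₀, now polarized at 38°.
I₂ = I₁ cos²(107° − 38°) = 0.5 I₀ · cos²(69°) = 0.06421 I₀.
After rotation:
Unpolarized light through the first polarizer → I₁ = ½ I₀, now polarized at 57°.
I₂ = I₁ cos²(107° − 57°) = 0.5 I₀ · cos²(50°) = 0.2066 I₀.
Ratio = 0.2066 / 0.06421 = 3.217.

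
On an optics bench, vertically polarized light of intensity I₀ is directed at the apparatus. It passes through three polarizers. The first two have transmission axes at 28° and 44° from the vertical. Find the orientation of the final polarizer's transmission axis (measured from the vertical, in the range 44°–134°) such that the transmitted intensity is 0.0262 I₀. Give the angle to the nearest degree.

θ ≈ 123°

I₁ = I₀ cos²(28° − 0°) = I₀ cos²(28°) = 0.7796 I₀.
I₂ = I₁ cos²(44° − 28°) = 0.7796 I₀ · cos²(16°) = 0.7204 I₀.
Need I₃/I₀ = 0.0262, so cos²(θ − 44°) = 0.0262 / 0.7204 = 0.03637.
θ − 44° = arccos(√0.03637) = 79.0°, giving θ ≈ 44 + 79.0 = 123.0°.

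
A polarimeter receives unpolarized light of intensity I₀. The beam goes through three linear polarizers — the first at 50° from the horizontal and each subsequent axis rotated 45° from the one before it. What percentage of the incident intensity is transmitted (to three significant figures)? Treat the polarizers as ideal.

≈ 12.5%

Unpolarized light through the first polarizer → I₁ = ½ I₀, now polarized at 50°.
I₂ = I₁ cos²(45°) = 0.5 · 0.5 I₀ = 0.25 I₀.
I₃ = I₂ cos²(45°) = 0.25 · 0.5 I₀ = 0.125 I₀.
That is 12.5% of the incident intensity.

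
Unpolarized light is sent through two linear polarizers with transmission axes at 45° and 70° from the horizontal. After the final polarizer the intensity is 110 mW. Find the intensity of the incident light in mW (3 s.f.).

I₀ ≈ 268 mW

Unpolarized light through the first polarizer → I₁ = ½ I₀, now polarized at 45°.
I₂ = I₁ cos²(70° − 45°) = 0.5 I₀ · cos²(25°) = 0.4107 I₀.
So 110 mW = 0.4107 I₀, giving I₀ = 110/0.4107 = 267.8 mW.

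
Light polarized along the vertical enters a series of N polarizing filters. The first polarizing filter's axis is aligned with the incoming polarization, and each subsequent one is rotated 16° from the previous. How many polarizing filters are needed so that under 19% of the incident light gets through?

N = 23

First polarizer is aligned with the polarization: full transmission.
Each further stage multiplies by cos²(16°) = 0.924.
After N polarizers: T = 0.924^(N−1). Require T < 0.19 ⇒ N−1 > ln(0.19)/ln(0.924) = 21.02, so N−1 ≥ 22 and N = 23.
Check: N=23 gives T = 0.1758 < 0.19; N=22 gives T = 0.1903.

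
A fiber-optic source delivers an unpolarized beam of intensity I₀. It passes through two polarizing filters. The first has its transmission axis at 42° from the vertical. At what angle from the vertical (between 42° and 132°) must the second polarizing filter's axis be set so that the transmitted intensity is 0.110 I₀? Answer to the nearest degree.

Unpolarized light through the first polarizer → I₁ = ½ I₀, now polarized at 42°.
Need I₂/I₀ = 0.11, so cos²(θ − 42°) = 0.11 / 0.5 = 0.22.
θ − 42° = arccos(√0.22) = 62.0°, giving θ ≈ 42 + 62.0 = 104.0°.

θ ≈ 104°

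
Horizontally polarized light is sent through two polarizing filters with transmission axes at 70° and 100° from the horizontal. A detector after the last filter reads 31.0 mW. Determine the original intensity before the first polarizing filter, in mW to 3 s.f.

I₀ ≈ 353 mW

By Malus's law, I₁ = I₀ cos²(70° − 0°) = I₀ cos²(70°) = 0.117 I₀.
I₂ = I₁ cos²(100° − 70°) = 0.117 I₀ · cos²(30°) = 0.08773 I₀.
So 31.0 mW = 0.08773 I₀, giving I₀ = 31.0/0.08773 = 353.3 mW.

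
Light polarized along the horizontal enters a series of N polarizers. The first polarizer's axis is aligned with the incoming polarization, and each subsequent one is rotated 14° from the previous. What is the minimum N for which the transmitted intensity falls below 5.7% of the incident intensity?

N = 49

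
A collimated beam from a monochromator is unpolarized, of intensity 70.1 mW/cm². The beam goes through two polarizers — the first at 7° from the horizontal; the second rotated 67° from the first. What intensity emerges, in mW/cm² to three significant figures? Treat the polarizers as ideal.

I ≈ 5.35 mW/cm²

Unpolarized light through the first polarizer → I₁ = 70.1 mW/cm²/2 = 35.05 mW/cm², polarized at 7°.
I₂ = I₁ · cos²(67°) = 35.05 · 0.1527 = 5.351 mW/cm².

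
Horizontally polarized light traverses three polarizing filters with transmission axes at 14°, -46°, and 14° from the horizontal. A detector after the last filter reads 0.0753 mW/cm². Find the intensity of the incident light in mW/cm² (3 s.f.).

I₁ = I₀ cos²(14° − 0°) = I₀ cos²(14°) = 0.9415 I₀.
I₂ = I₁ cos²(-46° − 14°) = 0.9415 I₀ · cos²(60°) = 0.2354 I₀.
I₃ = I₂ cos²(14° + 46°) = 0.2354 I₀ · cos²(60°) = 0.05884 I₀.
So 0.0753 mW/cm² = 0.05884 I₀, giving I₀ = 0.0753/0.05884 = 1.28 mW/cm².

I₀ ≈ 1.28 mW/cm²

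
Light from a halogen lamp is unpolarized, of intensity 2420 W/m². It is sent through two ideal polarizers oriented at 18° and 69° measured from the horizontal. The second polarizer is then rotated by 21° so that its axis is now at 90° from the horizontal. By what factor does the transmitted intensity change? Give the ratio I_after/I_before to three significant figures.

I_new/I_old ≈ 0.241

Before rotation:
Unpolarized light through the first polarizer → I₁ = ½ I₀, now polarized at 18°.
I₂ = I₁ cos²(69° − 18°) = 0.5 I₀ · cos²(51°) = 0.198 I₀.
After rotation:
Unpolarized light through the first polarizer → I₁ = ½ I₀, now polarized at 18°.
I₂ = I₁ cos²(90° − 18°) = 0.5 I₀ · cos²(72°) = 0.04775 I₀.
Ratio = 0.04775 / 0.198 = 0.2411.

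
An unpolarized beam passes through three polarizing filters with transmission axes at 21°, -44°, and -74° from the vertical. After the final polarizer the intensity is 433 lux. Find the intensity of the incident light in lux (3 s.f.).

Unpolarized light through the first polarizer → I₁ = ½ I₀, now polarized at 21°.
I₂ = I₁ cos²(-44° − 21°) = 0.5 I₀ · cos²(65°) = 0.0893 I₀.
I₃ = I₂ cos²(-74° + 44°) = 0.0893 I₀ · cos²(30°) = 0.06698 I₀.
So 433 lux = 0.06698 I₀, giving I₀ = 433/0.06698 = 6465 lux.

I₀ ≈ 6460 lux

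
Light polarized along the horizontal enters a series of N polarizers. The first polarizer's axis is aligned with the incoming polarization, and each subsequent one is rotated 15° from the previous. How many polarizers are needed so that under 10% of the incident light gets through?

First polarizer is aligned with the polarization: full transmission.
Each further stage multiplies by cos²(15°) = 0.933.
After N polarizers: T = 0.933^(N−1). Require T < 0.10 ⇒ N−1 > ln(0.10)/ln(0.933) = 33.21, so N−1 ≥ 34 and N = 35.
Check: N=35 gives T = 0.09466 < 0.10; N=34 gives T = 0.1015.

N = 35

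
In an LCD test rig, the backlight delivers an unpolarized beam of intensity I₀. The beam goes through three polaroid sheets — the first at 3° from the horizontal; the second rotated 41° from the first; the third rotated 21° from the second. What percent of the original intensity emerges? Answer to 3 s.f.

Unpolarized light through the first polarizer → I₁ = ½ I₀, now polarized at 3°.
I₂ = I₁ cos²(41°) = 0.5 · 0.5696 I₀ = 0.2848 I₀.
I₃ = I₂ cos²(21°) = 0.2848 · 0.8716 I₀ = 0.2482 I₀.
That is 24.82% of the incident intensity.

≈ 24.8%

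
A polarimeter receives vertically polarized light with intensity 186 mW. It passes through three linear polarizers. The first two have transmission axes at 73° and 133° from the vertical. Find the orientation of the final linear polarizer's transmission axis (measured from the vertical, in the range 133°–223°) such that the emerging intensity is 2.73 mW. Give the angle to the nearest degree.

By Malus's law, I₁ = I₀ cos²(73° − 0°) = I₀ cos²(73°) = 0.08548 I₀.
I₂ = I₁ cos²(133° − 73°) = 0.08548 I₀ · cos²(60°) = 0.02137 I₀.
Target fraction: 2.73 / 186 mW = 0.01468 of I₀.
Need I₃/I₀ = 0.01468, so cos²(θ − 133°) = 0.01468 / 0.02137 = 0.6868.
θ − 133° = arccos(√0.6868) = 34.0°, giving θ ≈ 133 + 34.0 = 167.0°.

θ ≈ 167°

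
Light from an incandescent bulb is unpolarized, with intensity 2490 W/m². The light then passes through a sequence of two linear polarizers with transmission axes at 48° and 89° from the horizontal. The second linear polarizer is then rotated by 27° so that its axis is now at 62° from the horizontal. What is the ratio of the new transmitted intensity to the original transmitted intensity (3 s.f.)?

I_new/I_old ≈ 1.65

Before rotation:
Unpolarized light through the first polarizer → I₁ = ½ I₀, now polarized at 48°.
I₂ = I₁ cos²(89° − 48°) = 0.5 I₀ · cos²(41°) = 0.2848 I₀.
After rotation:
Unpolarized light through the first polarizer → I₁ = ½ I₀, now polarized at 48°.
I₂ = I₁ cos²(62° − 48°) = 0.5 I₀ · cos²(14°) = 0.4707 I₀.
Ratio = 0.4707 / 0.2848 = 1.653.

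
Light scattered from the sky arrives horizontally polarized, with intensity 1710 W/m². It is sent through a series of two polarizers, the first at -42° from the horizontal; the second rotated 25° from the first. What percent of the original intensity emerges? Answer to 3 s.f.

I₁ = 1710 W/m² · cos²(42°) = 944.4 W/m².
I₂ = I₁ · cos²(25°) = 944.4 · 0.8214 = 775.7 W/m².
That is 45.36% of the incident intensity.

≈ 45.4%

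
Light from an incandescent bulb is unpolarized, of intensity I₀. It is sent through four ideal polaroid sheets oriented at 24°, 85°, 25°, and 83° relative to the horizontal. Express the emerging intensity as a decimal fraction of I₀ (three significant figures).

≈ 0.00825 I₀

Unpolarized light through the first polarizer → I₁ = ½ I₀, now polarized at 24°.
I₂ = I₁ cos²(85° − 24°) = 0.5 I₀ · cos²(61°) = 0.1175 I₀.
I₃ = I₂ cos²(25° − 85°) = 0.1175 I₀ · cos²(60°) = 0.02938 I₀.
I₄ = I₃ cos²(83° − 25°) = 0.02938 I₀ · cos²(58°) = 0.00825 I₀.
Transmitted fraction = 0.00825.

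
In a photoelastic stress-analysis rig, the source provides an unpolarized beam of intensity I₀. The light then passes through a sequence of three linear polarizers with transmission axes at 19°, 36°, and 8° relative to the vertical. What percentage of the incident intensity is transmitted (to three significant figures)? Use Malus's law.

≈ 35.6%

Unpolarized light through the first polarizer → I₁ = ½ I₀, now polarized at 19°.
I₂ = I₁ cos²(36° − 19°) = 0.5 I₀ · cos²(17°) = 0.4573 I₀.
I₃ = I₂ cos²(8° − 36°) = 0.4573 I₀ · cos²(28°) = 0.3565 I₀.
That is 35.65% of the incident intensity.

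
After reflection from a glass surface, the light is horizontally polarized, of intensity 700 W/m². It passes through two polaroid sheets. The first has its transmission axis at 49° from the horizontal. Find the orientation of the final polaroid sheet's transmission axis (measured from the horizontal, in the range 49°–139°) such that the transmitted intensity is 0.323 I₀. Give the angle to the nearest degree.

θ ≈ 79°

By Malus's law, I₁ = I₀ cos²(49° − 0°) = I₀ cos²(49°) = 0.4304 I₀.
Need I₂/I₀ = 0.323, so cos²(θ − 49°) = 0.323 / 0.4304 = 0.7504.
θ − 49° = arccos(√0.7504) = 30.0°, giving θ ≈ 49 + 30.0 = 79.0°.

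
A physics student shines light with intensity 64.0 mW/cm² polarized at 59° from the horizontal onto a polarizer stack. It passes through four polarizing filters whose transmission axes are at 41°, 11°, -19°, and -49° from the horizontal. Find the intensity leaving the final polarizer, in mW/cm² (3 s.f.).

I₁ = 64.0 mW/cm² · cos²(18°) = 57.89 mW/cm².
I₂ = I₁ · cos²(30°) = 57.89 · 0.75 = 43.42 mW/cm².
I₃ = I₂ · cos²(30°) = 43.42 · 0.75 = 32.56 mW/cm².
I₄ = I₃ · cos²(30°) = 32.56 · 0.75 = 24.42 mW/cm².

I ≈ 24.4 mW/cm²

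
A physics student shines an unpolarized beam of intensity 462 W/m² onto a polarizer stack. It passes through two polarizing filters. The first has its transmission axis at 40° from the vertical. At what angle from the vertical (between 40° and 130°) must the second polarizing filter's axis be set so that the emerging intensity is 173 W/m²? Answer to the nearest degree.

Unpolarized light through the first polarizer → I₁ = ½ I₀, now polarized at 40°.
Target fraction: 173 / 462 W/m² = 0.3745 of I₀.
Need I₂/I₀ = 0.3745, so cos²(θ − 40°) = 0.3745 / 0.5 = 0.7489.
θ − 40° = arccos(√0.7489) = 30.1°, giving θ ≈ 40 + 30.1 = 70.1°.

θ ≈ 70°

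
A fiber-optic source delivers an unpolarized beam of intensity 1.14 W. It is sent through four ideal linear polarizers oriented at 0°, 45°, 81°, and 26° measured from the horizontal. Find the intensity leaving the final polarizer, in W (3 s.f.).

I ≈ 0.0614 W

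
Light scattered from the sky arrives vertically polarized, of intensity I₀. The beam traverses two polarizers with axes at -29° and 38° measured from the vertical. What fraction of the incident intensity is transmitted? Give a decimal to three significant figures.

I₁ = I₀ cos²(-29° − 0°) = I₀ cos²(29°) = 0.765 I₀.
I₂ = I₁ cos²(38° + 29°) = 0.765 I₀ · cos²(67°) = 0.1168 I₀.
Transmitted fraction = 0.1168.

≈ 0.117 I₀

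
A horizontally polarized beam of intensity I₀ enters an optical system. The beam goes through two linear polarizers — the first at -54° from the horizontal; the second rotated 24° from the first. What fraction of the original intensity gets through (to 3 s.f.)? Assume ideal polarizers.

≈ 0.288 I₀

I₁ = I₀ cos²(-54° − 0°) = I₀ cos²(54°) = 0.3455 I₀.
I₂ = I₁ cos²(24°) = 0.3455 · 0.8346 I₀ = 0.2883 I₀.
Transmitted fraction = 0.2883.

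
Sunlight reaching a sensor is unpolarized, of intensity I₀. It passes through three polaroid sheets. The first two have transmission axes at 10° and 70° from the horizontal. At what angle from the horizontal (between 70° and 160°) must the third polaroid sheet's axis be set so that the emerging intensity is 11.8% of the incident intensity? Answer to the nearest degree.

θ ≈ 84°

Unpolarized light through the first polarizer → I₁ = ½ I₀, now polarized at 10°.
I₂ = I₁ cos²(70° − 10°) = 0.5 I₀ · cos²(60°) = 0.125 I₀.
Need I₃/I₀ = 0.118, so cos²(θ − 70°) = 0.118 / 0.125 = 0.944.
θ − 70° = arccos(√0.944) = 13.7°, giving θ ≈ 70 + 13.7 = 83.7°.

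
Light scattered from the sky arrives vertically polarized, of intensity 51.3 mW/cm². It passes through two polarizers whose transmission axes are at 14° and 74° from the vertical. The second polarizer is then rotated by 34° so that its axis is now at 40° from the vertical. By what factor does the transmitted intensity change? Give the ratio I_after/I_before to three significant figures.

I_new/I_old ≈ 3.23

Before rotation:
I₁ = I₀ cos²(14° − 0°) = I₀ cos²(14°) = 0.9415 I₀.
I₂ = I₁ cos²(74° − 14°) = 0.9415 I₀ · cos²(60°) = 0.2354 I₀.
After rotation:
I₁ = I₀ cos²(14° − 0°) = I₀ cos²(14°) = 0.9415 I₀.
I₂ = I₁ cos²(40° − 14°) = 0.9415 I₀ · cos²(26°) = 0.7606 I₀.
Ratio = 0.7606 / 0.2354 = 3.231.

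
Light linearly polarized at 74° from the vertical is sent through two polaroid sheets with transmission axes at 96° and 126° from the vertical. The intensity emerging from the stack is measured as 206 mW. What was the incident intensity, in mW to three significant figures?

I₁ = I₀ cos²(96° − 74°) = I₀ cos²(22°) = 0.8597 I₀.
I₂ = I₁ cos²(126° − 96°) = 0.8597 I₀ · cos²(30°) = 0.6448 I₀.
So 206 mW = 0.6448 I₀, giving I₀ = 206/0.6448 = 319.5 mW.

I₀ ≈ 320 mW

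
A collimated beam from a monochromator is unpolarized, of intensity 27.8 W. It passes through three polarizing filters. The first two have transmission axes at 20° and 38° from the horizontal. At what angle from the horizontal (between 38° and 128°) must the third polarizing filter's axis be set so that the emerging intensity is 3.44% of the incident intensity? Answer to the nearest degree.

θ ≈ 112°

Unpolarized light through the first polarizer → I₁ = ½ I₀, now polarized at 20°.
I₂ = I₁ cos²(38° − 20°) = 0.5 I₀ · cos²(18°) = 0.4523 I₀.
Need I₃/I₀ = 0.0344, so cos²(θ − 38°) = 0.0344 / 0.4523 = 0.07606.
θ − 38° = arccos(√0.07606) = 74.0°, giving θ ≈ 38 + 74.0 = 112.0°.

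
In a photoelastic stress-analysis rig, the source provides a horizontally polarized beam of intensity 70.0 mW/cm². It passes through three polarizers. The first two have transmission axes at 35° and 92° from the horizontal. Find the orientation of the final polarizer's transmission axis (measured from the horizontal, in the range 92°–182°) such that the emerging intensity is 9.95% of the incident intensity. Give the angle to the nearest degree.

I₁ = I₀ cos²(35° − 0°) = I₀ cos²(35°) = 0.671 I₀.
I₂ = I₁ cos²(92° − 35°) = 0.671 I₀ · cos²(57°) = 0.199 I₀.
Need I₃/I₀ = 0.0995, so cos²(θ − 92°) = 0.0995 / 0.199 = 0.4999.
θ − 92° = arccos(√0.4999) = 45.0°, giving θ ≈ 92 + 45.0 = 137.0°.

θ ≈ 137°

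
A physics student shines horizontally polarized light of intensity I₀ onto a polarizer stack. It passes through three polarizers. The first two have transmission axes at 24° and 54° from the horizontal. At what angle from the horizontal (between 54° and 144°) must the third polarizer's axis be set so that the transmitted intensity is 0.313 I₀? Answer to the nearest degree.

I₁ = I₀ cos²(24° − 0°) = I₀ cos²(24°) = 0.8346 I₀.
I₂ = I₁ cos²(54° − 24°) = 0.8346 I₀ · cos²(30°) = 0.6259 I₀.
Need I₃/I₀ = 0.313, so cos²(θ − 54°) = 0.313 / 0.6259 = 0.5001.
θ − 54° = arccos(√0.5001) = 45.0°, giving θ ≈ 54 + 45.0 = 99.0°.

θ ≈ 99°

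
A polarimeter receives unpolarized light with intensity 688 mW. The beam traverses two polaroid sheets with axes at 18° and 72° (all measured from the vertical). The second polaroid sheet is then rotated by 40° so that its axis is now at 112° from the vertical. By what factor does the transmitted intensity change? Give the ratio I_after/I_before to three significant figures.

I_new/I_old ≈ 0.0141

Before rotation:
Unpolarized light through the first polarizer → I₁ = ½ I₀, now polarized at 18°.
I₂ = I₁ cos²(72° − 18°) = 0.5 I₀ · cos²(54°) = 0.1727 I₀.
After rotation:
Unpolarized light through the first polarizer → I₁ = ½ I₀, now polarized at 18°.
Angle between axes 1 and 2: 86°. I₂ = 0.5 I₀ · cos²(86°) = 0.002433 I₀.
Ratio = 0.002433 / 0.1727 = 0.01408.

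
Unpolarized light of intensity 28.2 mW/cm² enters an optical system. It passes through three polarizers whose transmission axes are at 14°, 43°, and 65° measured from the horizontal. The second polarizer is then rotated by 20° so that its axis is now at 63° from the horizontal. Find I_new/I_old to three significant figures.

Before rotation:
Unpolarized light through the first polarizer → I₁ = ½ I₀, now polarized at 14°.
I₂ = I₁ cos²(43° − 14°) = 0.5 I₀ · cos²(29°) = 0.3825 I₀.
I₃ = I₂ cos²(65° − 43°) = 0.3825 I₀ · cos²(22°) = 0.3288 I₀.
After rotation:
Unpolarized light through the first polarizer → I₁ = ½ I₀, now polarized at 14°.
I₂ = I₁ cos²(63° − 14°) = 0.5 I₀ · cos²(49°) = 0.2152 I₀.
I₃ = I₂ cos²(65° − 63°) = 0.2152 I₀ · cos²(2°) = 0.2149 I₀.
Ratio = 0.2149 / 0.3288 = 0.6537.

I_new/I_old ≈ 0.654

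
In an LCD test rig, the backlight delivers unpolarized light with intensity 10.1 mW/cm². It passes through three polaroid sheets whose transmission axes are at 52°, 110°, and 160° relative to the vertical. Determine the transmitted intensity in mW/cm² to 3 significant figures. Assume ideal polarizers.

Unpolarized light through the first polarizer → I₁ = 10.1 mW/cm²/2 = 5.05 mW/cm², polarized at 52°.
I₂ = I₁ · cos²(58°) = 5.05 · 0.2808 = 1.418 mW/cm².
I₃ = I₂ · cos²(50°) = 1.418 · 0.4132 = 0.5859 mW/cm².

I ≈ 0.586 mW/cm²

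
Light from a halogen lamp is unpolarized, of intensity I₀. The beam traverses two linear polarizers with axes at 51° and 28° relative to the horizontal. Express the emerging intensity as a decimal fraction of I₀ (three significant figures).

≈ 0.424 I₀

Unpolarized light through the first polarizer → I₁ = ½ I₀, now polarized at 51°.
I₂ = I₁ cos²(28° − 51°) = 0.5 I₀ · cos²(23°) = 0.4237 I₀.
Transmitted fraction = 0.4237.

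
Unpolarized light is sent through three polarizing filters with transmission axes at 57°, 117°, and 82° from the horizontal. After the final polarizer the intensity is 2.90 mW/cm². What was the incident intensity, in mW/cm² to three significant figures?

I₀ ≈ 34.6 mW/cm²

Unpolarized light through the first polarizer → I₁ = ½ I₀, now polarized at 57°.
I₂ = I₁ cos²(117° − 57°) = 0.5 I₀ · cos²(60°) = 0.125 I₀.
I₃ = I₂ cos²(82° − 117°) = 0.125 I₀ · cos²(35°) = 0.08388 I₀.
So 2.90 mW/cm² = 0.08388 I₀, giving I₀ = 2.90/0.08388 = 34.57 mW/cm².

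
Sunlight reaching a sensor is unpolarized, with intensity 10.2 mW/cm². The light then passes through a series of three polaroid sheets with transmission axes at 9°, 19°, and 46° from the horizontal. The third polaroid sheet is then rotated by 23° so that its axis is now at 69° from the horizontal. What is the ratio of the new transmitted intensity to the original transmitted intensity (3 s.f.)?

Before rotation:
Unpolarized light through the first polarizer → I₁ = ½ I₀, now polarized at 9°.
I₂ = I₁ cos²(19° − 9°) = 0.5 I₀ · cos²(10°) = 0.4849 I₀.
I₃ = I₂ cos²(46° − 19°) = 0.4849 I₀ · cos²(27°) = 0.385 I₀.
After rotation:
Unpolarized light through the first polarizer → I₁ = ½ I₀, now polarized at 9°.
I₂ = I₁ cos²(19° − 9°) = 0.5 I₀ · cos²(10°) = 0.4849 I₀.
I₃ = I₂ cos²(69° − 19°) = 0.4849 I₀ · cos²(50°) = 0.2004 I₀.
Ratio = 0.2004 / 0.385 = 0.5204.

I_new/I_old ≈ 0.520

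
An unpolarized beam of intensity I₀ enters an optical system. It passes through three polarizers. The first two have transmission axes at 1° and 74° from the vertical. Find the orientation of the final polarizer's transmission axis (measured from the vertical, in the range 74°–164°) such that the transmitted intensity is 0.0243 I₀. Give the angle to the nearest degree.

Unpolarized light through the first polarizer → I₁ = ½ I₀, now polarized at 1°.
I₂ = I₁ cos²(74° − 1°) = 0.5 I₀ · cos²(73°) = 0.04274 I₀.
Need I₃/I₀ = 0.0243, so cos²(θ − 74°) = 0.0243 / 0.04274 = 0.5685.
θ − 74° = arccos(√0.5685) = 41.1°, giving θ ≈ 74 + 41.1 = 115.1°.

θ ≈ 115°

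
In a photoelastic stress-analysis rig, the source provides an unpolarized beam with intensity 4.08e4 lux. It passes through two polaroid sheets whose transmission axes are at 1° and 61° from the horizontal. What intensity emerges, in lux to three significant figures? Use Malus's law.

Unpolarized light through the first polarizer → I₁ = 4.08e4 lux/2 = 2.04e+04 lux, polarized at 1°.
I₂ = I₁ · cos²(60°) = 2.04e+04 · 0.25 = 5100 lux.

I ≈ 5100 lux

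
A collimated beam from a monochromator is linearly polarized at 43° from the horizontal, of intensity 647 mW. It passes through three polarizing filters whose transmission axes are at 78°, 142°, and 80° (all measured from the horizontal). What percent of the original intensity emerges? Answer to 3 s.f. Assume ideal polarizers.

By Malus's law, I₁ = 647 mW · cos²(35°) = 434.1 mW.
I₂ = I₁ · cos²(64°) = 434.1 · 0.1922 = 83.43 mW.
I₃ = I₂ · cos²(62°) = 83.43 · 0.2204 = 18.39 mW.
That is 2.842% of the incident intensity.

≈ 2.84%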